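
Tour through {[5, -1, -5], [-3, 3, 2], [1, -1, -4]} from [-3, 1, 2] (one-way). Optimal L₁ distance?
21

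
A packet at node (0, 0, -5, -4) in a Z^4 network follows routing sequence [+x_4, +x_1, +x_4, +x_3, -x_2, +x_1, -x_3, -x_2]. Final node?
(2, -2, -5, -2)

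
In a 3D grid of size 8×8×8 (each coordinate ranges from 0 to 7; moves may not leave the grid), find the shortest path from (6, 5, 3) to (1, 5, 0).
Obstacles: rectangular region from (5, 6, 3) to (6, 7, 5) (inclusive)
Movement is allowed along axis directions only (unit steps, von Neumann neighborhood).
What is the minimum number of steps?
8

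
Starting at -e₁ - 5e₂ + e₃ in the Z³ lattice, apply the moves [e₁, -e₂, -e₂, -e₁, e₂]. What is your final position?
(-1, -6, 1)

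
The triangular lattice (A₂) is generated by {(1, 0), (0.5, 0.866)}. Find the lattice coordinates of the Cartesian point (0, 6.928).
-4b₁ + 8b₂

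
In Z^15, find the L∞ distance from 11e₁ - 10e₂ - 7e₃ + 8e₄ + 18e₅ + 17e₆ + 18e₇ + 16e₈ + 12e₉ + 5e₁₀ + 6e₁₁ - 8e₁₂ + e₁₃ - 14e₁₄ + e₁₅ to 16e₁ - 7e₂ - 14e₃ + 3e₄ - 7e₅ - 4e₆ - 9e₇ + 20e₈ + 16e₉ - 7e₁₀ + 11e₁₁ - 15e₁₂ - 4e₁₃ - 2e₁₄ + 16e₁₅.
27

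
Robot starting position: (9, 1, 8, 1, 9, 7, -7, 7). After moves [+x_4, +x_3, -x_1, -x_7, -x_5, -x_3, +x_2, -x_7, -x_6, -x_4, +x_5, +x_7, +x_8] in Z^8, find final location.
(8, 2, 8, 1, 9, 6, -8, 8)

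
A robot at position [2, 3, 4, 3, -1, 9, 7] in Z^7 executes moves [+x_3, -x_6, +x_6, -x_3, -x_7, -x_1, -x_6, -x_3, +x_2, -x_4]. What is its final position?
(1, 4, 3, 2, -1, 8, 6)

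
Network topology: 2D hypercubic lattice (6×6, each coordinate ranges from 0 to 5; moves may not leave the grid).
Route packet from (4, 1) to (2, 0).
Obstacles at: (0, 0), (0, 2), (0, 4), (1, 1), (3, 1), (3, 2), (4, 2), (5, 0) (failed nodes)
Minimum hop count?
3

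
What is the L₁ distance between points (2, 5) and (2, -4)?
9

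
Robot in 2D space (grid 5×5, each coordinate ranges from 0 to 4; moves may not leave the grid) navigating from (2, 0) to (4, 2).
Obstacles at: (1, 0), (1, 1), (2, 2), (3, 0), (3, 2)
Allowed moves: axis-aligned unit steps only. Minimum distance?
4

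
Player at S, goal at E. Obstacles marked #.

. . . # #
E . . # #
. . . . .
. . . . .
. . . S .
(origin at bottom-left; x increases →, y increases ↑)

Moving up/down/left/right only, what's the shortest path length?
6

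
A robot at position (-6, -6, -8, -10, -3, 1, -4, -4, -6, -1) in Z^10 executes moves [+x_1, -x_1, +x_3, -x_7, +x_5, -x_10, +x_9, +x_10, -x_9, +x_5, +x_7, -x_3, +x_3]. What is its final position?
(-6, -6, -7, -10, -1, 1, -4, -4, -6, -1)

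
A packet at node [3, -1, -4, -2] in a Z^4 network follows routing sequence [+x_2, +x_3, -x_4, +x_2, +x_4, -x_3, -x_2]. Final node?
(3, 0, -4, -2)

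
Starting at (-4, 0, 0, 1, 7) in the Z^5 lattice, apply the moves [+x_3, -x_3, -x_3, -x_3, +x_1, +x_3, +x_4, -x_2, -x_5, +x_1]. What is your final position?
(-2, -1, -1, 2, 6)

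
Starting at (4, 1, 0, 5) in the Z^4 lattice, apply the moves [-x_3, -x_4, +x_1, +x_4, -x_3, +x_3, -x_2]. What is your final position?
(5, 0, -1, 5)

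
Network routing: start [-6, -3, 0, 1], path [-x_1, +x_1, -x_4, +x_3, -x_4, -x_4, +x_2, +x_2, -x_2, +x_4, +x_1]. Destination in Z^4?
(-5, -2, 1, -1)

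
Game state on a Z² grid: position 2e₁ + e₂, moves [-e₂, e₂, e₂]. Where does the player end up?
(2, 2)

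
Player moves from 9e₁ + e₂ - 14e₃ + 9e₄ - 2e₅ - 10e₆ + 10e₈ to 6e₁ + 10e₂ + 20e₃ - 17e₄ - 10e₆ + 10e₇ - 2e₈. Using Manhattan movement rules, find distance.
96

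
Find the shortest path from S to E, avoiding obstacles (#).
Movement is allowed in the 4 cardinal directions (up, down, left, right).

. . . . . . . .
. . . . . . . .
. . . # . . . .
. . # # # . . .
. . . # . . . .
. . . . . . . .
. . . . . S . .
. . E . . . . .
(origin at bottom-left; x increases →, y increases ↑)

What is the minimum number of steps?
4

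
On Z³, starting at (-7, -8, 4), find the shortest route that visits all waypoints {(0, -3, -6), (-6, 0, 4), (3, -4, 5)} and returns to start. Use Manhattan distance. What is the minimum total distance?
58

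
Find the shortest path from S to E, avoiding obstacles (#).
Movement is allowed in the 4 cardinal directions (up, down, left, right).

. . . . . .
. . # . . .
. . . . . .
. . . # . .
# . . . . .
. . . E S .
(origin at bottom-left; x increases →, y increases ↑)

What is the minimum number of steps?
1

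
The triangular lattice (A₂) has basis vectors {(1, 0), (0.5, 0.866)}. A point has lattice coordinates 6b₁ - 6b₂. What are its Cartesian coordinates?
(3, -5.196)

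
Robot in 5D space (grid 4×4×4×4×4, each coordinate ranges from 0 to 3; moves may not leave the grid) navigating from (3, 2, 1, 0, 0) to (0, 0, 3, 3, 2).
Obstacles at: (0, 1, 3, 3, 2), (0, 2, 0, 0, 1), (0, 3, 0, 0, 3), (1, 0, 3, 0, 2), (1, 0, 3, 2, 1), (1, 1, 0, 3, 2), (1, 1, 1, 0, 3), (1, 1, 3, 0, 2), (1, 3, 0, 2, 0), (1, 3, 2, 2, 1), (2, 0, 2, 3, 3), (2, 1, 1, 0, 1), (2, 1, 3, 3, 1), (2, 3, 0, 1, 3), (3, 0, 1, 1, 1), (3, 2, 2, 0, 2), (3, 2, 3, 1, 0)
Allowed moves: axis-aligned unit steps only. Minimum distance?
12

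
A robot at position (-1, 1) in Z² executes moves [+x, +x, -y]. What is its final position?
(1, 0)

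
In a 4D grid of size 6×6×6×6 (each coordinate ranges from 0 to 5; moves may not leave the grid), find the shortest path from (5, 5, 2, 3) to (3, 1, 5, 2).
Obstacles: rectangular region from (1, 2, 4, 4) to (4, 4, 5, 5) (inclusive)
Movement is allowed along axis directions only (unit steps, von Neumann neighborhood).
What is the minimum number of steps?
10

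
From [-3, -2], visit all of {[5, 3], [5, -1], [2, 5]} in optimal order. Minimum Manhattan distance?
18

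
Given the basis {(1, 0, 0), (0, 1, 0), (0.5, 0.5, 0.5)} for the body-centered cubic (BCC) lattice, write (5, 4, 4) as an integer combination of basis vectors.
b₁ + 8b₃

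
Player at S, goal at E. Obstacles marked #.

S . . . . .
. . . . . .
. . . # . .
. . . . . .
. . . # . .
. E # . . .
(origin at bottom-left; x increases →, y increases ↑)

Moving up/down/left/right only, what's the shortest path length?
6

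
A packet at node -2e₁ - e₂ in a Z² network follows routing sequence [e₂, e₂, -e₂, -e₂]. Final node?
(-2, -1)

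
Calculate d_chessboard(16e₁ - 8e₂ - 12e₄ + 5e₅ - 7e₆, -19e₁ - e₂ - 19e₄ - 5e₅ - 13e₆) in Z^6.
35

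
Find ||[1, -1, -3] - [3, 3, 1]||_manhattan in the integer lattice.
10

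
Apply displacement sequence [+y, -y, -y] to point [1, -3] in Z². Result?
(1, -4)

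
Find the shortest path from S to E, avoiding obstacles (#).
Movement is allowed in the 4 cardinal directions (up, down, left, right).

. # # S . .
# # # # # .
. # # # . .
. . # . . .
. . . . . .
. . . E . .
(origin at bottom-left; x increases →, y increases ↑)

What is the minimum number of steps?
9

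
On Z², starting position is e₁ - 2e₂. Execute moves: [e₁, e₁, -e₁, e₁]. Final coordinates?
(3, -2)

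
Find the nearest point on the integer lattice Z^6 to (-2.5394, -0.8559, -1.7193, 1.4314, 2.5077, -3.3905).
(-3, -1, -2, 1, 3, -3)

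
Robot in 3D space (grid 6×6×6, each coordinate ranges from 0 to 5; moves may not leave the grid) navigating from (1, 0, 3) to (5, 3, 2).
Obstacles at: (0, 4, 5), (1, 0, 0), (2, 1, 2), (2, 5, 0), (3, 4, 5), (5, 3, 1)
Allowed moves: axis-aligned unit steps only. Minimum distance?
8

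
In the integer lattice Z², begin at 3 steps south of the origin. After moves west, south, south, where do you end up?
(-1, -5)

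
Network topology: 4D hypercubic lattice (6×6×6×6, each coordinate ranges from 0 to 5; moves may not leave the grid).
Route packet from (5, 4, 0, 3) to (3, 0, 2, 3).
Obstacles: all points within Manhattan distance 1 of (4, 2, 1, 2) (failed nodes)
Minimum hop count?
8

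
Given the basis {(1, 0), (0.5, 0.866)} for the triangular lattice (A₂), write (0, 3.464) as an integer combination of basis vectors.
-2b₁ + 4b₂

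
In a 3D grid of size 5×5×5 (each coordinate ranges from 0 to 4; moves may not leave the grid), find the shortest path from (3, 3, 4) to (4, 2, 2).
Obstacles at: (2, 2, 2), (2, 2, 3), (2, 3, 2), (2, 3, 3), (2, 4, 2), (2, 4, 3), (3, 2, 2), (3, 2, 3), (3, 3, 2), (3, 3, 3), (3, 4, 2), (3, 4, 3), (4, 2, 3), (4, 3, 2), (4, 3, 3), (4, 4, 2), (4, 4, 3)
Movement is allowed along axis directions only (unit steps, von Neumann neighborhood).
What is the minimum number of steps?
6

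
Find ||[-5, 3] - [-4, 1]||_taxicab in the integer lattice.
3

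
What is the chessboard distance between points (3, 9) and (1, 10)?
2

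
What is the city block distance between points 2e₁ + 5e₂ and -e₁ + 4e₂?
4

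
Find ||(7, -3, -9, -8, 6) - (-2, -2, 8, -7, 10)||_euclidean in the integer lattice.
19.6977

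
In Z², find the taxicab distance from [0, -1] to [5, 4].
10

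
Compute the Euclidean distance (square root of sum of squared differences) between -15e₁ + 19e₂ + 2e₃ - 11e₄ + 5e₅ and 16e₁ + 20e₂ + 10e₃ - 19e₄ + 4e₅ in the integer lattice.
33.0303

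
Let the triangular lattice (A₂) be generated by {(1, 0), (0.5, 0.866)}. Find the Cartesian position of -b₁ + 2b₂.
(0, 1.732)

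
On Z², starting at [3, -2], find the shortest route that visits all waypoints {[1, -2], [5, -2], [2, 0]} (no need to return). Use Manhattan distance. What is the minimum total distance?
9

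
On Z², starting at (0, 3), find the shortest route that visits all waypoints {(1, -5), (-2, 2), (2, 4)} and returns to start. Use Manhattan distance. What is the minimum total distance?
26
(one optimal route: (0, 3) → (-2, 2) → (1, -5) → (2, 4) → (0, 3))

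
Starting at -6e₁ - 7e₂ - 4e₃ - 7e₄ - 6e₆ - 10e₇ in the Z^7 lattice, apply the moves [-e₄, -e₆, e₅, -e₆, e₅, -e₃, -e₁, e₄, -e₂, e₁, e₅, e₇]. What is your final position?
(-6, -8, -5, -7, 3, -8, -9)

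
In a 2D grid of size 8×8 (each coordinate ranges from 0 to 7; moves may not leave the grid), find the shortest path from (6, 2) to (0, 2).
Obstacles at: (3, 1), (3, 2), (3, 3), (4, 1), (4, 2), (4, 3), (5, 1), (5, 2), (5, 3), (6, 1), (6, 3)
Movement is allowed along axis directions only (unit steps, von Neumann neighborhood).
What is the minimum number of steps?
12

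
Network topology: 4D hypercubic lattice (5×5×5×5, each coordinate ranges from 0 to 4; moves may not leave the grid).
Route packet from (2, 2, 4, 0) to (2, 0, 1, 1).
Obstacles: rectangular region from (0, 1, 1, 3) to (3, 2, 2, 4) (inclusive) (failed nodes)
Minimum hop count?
6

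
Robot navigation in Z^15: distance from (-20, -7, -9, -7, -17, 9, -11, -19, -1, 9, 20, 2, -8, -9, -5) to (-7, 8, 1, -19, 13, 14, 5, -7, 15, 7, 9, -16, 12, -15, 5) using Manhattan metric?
196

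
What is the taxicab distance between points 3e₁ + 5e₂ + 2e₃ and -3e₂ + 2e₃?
11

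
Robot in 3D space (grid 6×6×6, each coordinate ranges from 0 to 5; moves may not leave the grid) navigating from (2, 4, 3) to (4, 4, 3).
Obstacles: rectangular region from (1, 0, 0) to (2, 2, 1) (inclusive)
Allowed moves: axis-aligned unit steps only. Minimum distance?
2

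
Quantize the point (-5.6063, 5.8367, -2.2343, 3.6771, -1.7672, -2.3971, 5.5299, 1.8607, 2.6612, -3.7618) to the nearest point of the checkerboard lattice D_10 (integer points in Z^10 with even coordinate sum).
(-6, 6, -2, 4, -2, -2, 5, 2, 3, -4)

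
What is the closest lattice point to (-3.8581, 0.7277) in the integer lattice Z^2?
(-4, 1)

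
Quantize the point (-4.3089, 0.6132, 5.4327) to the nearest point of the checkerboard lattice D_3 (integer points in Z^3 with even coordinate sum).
(-4, 1, 5)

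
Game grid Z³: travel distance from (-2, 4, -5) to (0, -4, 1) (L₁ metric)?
16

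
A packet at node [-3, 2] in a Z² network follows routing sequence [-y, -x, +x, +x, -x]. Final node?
(-3, 1)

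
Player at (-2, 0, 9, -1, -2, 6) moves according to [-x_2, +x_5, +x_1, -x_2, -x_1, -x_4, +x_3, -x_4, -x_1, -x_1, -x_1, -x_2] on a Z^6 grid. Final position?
(-5, -3, 10, -3, -1, 6)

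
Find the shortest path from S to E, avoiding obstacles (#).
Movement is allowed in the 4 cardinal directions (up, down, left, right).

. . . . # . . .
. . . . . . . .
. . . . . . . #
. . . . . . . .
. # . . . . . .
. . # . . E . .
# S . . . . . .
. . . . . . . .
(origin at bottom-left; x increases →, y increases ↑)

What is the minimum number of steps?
5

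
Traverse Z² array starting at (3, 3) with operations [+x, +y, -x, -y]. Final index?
(3, 3)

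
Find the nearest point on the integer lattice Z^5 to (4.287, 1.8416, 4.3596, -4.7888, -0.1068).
(4, 2, 4, -5, 0)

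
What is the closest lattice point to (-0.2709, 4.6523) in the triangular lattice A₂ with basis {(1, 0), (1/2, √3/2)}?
(-0.5, 4.33)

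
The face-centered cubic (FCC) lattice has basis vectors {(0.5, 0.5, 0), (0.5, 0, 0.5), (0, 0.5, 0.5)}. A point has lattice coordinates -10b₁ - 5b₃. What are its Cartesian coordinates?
(-5, -7.5, -2.5)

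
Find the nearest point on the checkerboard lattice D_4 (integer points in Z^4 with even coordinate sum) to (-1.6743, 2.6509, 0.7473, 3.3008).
(-2, 2, 1, 3)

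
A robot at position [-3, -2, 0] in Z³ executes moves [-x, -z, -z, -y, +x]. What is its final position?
(-3, -3, -2)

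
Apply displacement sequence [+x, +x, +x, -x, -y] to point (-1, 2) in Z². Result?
(1, 1)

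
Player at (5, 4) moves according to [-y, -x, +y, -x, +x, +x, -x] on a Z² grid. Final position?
(4, 4)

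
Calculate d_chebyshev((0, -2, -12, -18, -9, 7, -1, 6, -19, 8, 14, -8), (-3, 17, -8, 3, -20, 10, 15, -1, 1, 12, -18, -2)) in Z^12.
32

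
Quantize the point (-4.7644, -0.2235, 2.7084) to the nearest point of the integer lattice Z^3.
(-5, 0, 3)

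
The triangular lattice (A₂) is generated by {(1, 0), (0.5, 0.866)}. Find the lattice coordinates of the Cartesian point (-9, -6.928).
-5b₁ - 8b₂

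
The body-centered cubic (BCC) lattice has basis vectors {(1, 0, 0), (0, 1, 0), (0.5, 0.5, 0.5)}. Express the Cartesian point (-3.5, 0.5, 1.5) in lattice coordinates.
-5b₁ - b₂ + 3b₃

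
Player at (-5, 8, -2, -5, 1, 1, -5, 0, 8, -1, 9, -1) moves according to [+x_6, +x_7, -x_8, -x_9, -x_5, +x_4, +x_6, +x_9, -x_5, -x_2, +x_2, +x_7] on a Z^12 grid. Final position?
(-5, 8, -2, -4, -1, 3, -3, -1, 8, -1, 9, -1)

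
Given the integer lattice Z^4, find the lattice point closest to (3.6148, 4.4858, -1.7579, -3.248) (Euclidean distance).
(4, 4, -2, -3)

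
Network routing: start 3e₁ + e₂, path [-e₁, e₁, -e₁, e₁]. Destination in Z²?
(3, 1)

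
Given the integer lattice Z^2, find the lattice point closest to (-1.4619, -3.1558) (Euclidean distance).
(-1, -3)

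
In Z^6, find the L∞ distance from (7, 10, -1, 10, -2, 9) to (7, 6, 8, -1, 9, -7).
16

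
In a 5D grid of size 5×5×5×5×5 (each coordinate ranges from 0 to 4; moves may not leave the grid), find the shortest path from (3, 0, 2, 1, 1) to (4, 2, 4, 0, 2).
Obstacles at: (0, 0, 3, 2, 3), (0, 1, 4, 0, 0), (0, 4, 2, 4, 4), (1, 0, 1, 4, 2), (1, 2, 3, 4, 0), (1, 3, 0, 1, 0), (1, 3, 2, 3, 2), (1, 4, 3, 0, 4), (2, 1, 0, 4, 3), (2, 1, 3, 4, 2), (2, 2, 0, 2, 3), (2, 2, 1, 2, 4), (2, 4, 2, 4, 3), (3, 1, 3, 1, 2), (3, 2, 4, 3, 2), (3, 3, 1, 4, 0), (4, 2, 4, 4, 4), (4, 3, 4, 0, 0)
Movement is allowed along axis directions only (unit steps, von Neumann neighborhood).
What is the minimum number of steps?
7
(one shortest path: (3, 0, 2, 1, 1) → (4, 0, 2, 1, 1) → (4, 1, 2, 1, 1) → (4, 2, 2, 1, 1) → (4, 2, 3, 1, 1) → (4, 2, 4, 1, 1) → (4, 2, 4, 0, 1) → (4, 2, 4, 0, 2))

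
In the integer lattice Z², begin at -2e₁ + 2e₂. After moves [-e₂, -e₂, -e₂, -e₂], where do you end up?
(-2, -2)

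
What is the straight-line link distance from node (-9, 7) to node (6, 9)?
15.1327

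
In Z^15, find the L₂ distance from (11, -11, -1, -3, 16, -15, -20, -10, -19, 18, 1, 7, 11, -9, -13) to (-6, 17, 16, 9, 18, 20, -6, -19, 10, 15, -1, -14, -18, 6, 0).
74.4446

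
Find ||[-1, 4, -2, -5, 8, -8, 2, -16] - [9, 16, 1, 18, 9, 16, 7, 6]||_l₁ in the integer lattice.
100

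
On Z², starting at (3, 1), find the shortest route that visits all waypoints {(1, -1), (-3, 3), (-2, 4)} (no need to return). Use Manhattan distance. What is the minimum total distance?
14
(one optimal route: (3, 1) → (1, -1) → (-3, 3) → (-2, 4))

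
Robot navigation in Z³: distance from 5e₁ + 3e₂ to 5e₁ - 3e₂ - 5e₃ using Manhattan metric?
11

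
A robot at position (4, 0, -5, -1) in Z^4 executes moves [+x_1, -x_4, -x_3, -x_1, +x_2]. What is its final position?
(4, 1, -6, -2)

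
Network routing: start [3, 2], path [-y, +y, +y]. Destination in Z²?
(3, 3)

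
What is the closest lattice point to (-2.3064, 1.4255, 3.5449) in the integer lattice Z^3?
(-2, 1, 4)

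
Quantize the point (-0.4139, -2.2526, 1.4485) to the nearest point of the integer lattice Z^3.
(0, -2, 1)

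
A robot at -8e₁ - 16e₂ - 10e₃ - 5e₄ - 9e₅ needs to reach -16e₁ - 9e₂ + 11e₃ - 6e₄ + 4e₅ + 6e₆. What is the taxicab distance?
56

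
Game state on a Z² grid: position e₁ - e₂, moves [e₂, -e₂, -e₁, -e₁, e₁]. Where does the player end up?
(0, -1)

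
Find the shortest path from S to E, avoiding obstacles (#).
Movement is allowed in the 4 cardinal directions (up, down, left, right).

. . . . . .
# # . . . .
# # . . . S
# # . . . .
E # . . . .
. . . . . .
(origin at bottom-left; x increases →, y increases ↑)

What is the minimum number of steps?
9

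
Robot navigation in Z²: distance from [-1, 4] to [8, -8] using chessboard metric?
12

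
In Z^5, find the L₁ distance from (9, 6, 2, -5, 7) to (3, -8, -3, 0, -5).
42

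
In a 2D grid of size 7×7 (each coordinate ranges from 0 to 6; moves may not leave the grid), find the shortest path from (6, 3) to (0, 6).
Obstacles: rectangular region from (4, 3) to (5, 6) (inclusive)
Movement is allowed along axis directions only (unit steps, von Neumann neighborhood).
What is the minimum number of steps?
11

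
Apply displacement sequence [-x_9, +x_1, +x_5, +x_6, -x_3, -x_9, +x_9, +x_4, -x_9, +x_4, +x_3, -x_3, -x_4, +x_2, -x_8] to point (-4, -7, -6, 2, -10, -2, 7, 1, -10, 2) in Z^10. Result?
(-3, -6, -7, 3, -9, -1, 7, 0, -12, 2)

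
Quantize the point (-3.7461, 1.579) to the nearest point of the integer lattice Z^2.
(-4, 2)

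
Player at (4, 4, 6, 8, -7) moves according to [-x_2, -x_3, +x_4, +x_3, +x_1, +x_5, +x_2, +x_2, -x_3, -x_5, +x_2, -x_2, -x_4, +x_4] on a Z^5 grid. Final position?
(5, 5, 5, 9, -7)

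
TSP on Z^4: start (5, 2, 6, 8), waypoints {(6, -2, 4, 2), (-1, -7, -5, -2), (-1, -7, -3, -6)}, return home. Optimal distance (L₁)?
82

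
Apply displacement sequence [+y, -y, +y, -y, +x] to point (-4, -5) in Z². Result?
(-3, -5)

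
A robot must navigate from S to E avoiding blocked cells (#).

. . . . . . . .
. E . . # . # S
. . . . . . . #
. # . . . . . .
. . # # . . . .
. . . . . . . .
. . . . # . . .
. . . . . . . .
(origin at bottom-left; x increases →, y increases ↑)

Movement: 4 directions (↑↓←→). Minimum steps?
8
(one shortest path: (7, 6) → (7, 7) → (6, 7) → (5, 7) → (4, 7) → (3, 7) → (2, 7) → (1, 7) → (1, 6))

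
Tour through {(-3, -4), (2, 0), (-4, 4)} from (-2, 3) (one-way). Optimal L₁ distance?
21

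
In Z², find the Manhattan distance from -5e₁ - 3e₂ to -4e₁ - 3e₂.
1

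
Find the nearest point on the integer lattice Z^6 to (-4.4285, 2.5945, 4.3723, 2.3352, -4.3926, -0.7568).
(-4, 3, 4, 2, -4, -1)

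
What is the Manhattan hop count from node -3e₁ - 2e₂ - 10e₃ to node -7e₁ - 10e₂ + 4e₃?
26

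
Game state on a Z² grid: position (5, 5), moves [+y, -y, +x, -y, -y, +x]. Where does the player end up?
(7, 3)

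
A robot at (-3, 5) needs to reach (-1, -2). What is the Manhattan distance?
9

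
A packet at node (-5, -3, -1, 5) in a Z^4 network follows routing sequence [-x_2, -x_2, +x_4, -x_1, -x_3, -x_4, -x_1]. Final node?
(-7, -5, -2, 5)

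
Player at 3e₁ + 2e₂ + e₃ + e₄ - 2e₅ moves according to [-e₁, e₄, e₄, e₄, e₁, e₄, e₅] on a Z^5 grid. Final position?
(3, 2, 1, 5, -1)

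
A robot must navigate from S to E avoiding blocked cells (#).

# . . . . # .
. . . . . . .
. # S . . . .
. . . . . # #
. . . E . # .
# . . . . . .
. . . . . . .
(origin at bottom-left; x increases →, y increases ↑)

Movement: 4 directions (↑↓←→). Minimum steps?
3
(one shortest path: (2, 4) → (3, 4) → (3, 3) → (3, 2))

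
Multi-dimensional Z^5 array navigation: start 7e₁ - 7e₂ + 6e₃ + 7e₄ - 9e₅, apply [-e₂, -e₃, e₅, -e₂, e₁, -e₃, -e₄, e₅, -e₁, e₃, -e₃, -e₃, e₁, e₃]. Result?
(8, -9, 4, 6, -7)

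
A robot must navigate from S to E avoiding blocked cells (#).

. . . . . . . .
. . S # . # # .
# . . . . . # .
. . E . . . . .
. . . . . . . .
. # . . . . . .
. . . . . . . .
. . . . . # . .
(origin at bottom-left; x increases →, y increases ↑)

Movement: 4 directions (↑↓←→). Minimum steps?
2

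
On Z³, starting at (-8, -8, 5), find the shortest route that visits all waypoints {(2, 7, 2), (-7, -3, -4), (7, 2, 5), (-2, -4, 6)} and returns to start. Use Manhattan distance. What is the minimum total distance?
80
(one optimal route: (-8, -8, 5) → (-7, -3, -4) → (2, 7, 2) → (7, 2, 5) → (-2, -4, 6) → (-8, -8, 5))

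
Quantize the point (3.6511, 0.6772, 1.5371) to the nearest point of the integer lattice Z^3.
(4, 1, 2)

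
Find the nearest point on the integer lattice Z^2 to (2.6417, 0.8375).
(3, 1)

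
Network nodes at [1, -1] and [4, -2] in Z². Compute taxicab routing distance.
4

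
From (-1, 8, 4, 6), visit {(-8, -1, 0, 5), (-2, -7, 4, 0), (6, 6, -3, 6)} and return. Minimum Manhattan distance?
84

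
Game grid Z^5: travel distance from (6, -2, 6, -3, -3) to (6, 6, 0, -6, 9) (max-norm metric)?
12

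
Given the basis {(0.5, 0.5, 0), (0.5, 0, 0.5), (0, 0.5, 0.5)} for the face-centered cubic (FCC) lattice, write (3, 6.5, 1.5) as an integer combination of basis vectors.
8b₁ - 2b₂ + 5b₃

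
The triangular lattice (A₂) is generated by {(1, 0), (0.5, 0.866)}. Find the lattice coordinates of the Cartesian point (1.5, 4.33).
-b₁ + 5b₂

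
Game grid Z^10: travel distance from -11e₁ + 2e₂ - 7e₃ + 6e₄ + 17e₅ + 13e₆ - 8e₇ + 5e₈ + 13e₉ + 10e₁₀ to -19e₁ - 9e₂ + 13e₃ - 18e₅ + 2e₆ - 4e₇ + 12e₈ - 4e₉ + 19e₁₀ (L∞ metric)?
35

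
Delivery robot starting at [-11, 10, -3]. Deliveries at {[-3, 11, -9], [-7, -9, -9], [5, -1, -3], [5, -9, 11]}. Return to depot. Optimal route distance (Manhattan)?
120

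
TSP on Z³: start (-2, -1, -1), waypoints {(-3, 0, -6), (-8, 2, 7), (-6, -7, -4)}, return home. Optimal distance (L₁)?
58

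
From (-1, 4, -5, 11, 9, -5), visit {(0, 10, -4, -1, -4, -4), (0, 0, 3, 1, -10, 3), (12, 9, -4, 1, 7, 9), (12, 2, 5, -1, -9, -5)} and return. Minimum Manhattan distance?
186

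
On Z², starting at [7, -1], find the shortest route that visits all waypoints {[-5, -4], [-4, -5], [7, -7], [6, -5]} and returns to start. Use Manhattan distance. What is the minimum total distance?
36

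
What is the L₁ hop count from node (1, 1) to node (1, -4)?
5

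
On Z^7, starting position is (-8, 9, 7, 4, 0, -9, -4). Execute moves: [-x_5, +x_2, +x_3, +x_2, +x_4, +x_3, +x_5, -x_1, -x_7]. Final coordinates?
(-9, 11, 9, 5, 0, -9, -5)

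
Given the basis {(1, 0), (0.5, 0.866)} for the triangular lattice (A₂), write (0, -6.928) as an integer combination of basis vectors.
4b₁ - 8b₂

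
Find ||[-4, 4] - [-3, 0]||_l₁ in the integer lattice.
5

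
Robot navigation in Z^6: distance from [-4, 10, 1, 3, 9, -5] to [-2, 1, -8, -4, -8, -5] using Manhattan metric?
44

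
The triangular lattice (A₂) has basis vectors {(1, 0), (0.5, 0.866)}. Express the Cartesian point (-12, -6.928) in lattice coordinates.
-8b₁ - 8b₂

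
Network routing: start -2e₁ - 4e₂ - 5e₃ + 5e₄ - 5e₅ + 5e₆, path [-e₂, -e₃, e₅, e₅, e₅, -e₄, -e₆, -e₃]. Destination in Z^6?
(-2, -5, -7, 4, -2, 4)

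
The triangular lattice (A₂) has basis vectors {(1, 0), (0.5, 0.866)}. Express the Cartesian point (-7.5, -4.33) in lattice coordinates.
-5b₁ - 5b₂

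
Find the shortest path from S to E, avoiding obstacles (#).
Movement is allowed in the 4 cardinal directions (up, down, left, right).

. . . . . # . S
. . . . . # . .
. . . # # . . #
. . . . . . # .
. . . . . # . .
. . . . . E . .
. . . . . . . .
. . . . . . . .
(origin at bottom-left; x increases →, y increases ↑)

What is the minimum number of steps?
9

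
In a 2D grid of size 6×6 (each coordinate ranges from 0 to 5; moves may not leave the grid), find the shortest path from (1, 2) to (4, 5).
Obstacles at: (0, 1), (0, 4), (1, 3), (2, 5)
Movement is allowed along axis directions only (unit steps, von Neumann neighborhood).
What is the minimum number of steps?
6
(one shortest path: (1, 2) → (2, 2) → (3, 2) → (4, 2) → (4, 3) → (4, 4) → (4, 5))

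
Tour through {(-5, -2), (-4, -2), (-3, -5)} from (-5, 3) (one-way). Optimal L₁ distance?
10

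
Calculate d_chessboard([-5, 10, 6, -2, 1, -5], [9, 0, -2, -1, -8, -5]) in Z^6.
14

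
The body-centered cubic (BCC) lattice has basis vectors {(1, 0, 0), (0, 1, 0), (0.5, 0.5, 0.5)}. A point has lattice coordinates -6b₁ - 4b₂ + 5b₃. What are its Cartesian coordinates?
(-3.5, -1.5, 2.5)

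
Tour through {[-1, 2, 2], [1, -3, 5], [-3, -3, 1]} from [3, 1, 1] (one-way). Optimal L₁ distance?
22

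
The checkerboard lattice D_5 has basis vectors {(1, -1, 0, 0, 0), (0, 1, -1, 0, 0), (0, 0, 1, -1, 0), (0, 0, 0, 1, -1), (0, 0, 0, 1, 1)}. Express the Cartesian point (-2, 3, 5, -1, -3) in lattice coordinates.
-2b₁ + b₂ + 6b₃ + 4b₄ + b₅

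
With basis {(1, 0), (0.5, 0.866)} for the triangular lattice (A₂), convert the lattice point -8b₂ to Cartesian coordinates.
(-4, -6.928)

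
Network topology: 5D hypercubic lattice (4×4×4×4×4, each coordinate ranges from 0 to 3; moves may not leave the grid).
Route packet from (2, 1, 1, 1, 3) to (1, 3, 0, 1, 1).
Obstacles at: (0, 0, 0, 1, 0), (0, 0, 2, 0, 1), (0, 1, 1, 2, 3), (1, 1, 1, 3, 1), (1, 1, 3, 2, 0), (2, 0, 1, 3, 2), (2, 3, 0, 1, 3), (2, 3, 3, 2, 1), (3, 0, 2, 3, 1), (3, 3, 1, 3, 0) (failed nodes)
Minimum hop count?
6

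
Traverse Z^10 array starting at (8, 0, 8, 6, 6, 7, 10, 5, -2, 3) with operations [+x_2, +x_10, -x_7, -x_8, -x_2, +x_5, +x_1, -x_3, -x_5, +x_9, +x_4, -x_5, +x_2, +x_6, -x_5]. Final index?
(9, 1, 7, 7, 4, 8, 9, 4, -1, 4)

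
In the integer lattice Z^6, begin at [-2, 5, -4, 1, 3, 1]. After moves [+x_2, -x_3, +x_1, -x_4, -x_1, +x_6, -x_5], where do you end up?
(-2, 6, -5, 0, 2, 2)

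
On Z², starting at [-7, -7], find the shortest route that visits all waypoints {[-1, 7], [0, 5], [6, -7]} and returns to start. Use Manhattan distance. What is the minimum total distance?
54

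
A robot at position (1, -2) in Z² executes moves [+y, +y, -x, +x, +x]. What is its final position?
(2, 0)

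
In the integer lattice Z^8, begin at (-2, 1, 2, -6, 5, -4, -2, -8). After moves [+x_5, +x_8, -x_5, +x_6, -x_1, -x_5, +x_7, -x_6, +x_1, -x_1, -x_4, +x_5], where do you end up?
(-3, 1, 2, -7, 5, -4, -1, -7)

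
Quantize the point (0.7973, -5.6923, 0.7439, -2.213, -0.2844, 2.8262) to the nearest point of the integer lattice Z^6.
(1, -6, 1, -2, 0, 3)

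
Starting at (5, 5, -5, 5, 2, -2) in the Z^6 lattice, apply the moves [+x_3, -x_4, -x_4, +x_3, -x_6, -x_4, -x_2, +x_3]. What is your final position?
(5, 4, -2, 2, 2, -3)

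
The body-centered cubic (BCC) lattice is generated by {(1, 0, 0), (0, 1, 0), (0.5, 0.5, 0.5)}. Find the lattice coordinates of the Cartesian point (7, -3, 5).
2b₁ - 8b₂ + 10b₃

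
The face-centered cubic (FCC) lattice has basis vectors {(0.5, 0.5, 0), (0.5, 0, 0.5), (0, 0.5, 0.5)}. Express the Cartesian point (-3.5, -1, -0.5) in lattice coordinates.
-4b₁ - 3b₂ + 2b₃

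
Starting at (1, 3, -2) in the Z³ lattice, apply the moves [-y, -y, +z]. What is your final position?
(1, 1, -1)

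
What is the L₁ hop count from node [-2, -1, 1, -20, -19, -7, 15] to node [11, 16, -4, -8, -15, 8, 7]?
74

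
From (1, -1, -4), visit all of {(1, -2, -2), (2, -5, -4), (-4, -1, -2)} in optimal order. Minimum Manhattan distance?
17
(one optimal route: (1, -1, -4) → (2, -5, -4) → (1, -2, -2) → (-4, -1, -2))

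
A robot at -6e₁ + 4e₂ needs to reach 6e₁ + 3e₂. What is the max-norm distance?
12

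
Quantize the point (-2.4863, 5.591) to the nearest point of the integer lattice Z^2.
(-2, 6)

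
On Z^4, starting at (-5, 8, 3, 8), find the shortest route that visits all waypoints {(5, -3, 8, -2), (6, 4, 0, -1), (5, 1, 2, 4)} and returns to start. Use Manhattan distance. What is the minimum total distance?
82
(one optimal route: (-5, 8, 3, 8) → (6, 4, 0, -1) → (5, -3, 8, -2) → (5, 1, 2, 4) → (-5, 8, 3, 8))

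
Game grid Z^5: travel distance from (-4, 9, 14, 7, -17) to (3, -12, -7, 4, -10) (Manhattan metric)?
59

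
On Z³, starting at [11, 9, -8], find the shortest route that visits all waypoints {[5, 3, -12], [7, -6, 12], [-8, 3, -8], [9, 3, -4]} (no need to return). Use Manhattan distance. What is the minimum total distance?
81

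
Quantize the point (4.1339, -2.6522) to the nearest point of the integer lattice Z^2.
(4, -3)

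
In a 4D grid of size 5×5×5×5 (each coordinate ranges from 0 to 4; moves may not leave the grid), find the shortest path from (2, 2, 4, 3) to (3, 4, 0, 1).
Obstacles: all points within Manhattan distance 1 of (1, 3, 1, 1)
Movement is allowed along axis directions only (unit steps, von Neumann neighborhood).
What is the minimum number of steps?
9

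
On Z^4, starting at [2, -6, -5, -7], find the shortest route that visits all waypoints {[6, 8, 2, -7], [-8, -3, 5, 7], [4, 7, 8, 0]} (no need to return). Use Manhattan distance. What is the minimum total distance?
73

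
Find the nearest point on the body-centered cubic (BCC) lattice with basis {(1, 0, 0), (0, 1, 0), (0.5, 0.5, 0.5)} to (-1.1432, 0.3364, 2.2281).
(-1, 0, 2)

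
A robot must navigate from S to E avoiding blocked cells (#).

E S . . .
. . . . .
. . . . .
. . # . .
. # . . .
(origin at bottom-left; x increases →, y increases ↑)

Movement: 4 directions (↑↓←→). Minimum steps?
1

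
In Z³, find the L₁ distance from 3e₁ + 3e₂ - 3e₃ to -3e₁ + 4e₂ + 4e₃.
14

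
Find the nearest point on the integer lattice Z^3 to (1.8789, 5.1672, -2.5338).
(2, 5, -3)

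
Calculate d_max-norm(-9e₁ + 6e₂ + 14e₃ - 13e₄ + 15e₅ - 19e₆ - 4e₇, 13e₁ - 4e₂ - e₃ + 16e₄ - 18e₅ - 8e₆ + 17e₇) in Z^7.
33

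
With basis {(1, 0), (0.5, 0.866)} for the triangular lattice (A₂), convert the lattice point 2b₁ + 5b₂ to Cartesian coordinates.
(4.5, 4.33)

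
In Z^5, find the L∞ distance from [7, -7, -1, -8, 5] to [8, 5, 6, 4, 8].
12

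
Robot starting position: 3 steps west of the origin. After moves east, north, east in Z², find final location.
(-1, 1)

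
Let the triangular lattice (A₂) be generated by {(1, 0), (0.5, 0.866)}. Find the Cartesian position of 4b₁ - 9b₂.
(-0.5, -7.794)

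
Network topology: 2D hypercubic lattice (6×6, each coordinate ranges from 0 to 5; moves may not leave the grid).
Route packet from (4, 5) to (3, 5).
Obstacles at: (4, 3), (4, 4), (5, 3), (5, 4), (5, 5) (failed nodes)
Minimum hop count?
1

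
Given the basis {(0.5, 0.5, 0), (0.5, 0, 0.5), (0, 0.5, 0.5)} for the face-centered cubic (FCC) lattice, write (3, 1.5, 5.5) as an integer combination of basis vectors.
-b₁ + 7b₂ + 4b₃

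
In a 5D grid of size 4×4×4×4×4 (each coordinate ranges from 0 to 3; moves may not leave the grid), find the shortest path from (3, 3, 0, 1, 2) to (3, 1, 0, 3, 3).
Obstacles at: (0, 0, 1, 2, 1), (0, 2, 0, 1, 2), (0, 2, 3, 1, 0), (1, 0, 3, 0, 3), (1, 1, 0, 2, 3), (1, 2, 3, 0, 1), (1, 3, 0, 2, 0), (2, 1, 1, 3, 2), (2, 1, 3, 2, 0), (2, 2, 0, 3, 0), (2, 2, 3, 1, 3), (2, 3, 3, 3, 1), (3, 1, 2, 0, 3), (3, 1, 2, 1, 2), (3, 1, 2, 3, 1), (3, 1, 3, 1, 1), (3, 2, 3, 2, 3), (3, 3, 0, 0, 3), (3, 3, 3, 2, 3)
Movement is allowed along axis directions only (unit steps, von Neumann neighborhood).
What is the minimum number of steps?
5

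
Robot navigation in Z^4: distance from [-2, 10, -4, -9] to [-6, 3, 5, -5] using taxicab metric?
24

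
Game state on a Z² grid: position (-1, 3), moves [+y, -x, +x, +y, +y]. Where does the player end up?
(-1, 6)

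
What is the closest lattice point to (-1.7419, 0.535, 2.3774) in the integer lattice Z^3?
(-2, 1, 2)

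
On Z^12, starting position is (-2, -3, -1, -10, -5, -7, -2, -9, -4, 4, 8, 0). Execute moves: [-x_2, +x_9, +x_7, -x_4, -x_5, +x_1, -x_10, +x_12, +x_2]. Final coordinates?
(-1, -3, -1, -11, -6, -7, -1, -9, -3, 3, 8, 1)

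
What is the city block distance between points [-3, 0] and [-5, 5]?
7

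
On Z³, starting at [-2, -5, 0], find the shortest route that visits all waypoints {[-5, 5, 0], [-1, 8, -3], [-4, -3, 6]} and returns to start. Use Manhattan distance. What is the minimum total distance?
52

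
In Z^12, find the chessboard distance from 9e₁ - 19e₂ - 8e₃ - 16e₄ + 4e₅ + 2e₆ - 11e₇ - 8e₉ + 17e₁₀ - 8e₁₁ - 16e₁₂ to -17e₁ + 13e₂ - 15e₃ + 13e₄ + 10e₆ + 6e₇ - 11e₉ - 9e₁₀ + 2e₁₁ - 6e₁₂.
32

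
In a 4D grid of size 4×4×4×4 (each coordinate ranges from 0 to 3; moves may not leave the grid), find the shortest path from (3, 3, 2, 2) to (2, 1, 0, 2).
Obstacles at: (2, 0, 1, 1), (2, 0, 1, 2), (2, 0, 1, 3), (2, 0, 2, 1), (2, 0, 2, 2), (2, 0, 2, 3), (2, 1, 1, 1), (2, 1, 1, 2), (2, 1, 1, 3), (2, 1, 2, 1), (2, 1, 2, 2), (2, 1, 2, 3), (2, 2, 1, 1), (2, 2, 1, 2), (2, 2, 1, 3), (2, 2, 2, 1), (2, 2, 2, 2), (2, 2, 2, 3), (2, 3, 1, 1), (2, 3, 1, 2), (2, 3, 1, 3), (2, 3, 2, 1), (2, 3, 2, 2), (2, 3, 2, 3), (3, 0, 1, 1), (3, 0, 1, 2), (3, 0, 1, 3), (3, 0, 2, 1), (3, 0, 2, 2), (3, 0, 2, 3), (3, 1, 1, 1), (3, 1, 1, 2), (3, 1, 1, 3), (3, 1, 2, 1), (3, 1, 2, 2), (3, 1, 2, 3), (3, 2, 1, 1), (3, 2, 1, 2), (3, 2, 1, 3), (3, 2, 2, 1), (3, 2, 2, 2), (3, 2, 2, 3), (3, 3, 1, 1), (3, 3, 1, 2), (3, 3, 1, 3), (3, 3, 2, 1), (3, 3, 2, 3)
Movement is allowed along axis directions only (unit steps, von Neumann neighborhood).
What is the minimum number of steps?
9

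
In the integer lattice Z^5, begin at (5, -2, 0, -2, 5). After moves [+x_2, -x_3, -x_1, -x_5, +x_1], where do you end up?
(5, -1, -1, -2, 4)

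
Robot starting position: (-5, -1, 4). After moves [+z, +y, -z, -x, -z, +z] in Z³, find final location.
(-6, 0, 4)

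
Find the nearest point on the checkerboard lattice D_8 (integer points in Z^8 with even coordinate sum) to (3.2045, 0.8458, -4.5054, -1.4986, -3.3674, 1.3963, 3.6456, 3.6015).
(3, 1, -5, -1, -3, 1, 4, 4)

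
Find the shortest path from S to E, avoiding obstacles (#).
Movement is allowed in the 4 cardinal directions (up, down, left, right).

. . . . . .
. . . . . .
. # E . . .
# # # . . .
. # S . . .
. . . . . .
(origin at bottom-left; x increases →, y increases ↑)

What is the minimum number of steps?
4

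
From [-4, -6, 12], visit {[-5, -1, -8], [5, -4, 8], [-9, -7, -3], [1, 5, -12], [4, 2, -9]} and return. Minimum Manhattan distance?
100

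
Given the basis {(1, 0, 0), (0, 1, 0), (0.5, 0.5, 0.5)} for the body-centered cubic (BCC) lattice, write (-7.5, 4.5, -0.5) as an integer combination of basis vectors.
-7b₁ + 5b₂ - b₃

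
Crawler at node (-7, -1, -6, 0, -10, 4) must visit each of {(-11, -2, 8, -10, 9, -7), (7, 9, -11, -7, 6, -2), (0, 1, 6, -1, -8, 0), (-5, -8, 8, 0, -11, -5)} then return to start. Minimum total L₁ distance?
214
(one optimal route: (-7, -1, -6, 0, -10, 4) → (7, 9, -11, -7, 6, -2) → (-11, -2, 8, -10, 9, -7) → (-5, -8, 8, 0, -11, -5) → (0, 1, 6, -1, -8, 0) → (-7, -1, -6, 0, -10, 4))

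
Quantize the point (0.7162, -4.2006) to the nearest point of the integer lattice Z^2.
(1, -4)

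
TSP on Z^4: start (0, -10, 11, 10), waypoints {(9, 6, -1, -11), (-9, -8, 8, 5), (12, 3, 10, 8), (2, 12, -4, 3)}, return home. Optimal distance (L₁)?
158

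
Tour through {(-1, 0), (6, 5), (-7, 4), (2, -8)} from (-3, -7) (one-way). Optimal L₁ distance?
41
(one optimal route: (-3, -7) → (2, -8) → (-1, 0) → (-7, 4) → (6, 5))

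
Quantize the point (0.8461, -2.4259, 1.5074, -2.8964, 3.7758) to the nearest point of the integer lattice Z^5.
(1, -2, 2, -3, 4)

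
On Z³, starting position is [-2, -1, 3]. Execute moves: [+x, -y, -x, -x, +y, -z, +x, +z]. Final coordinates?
(-2, -1, 3)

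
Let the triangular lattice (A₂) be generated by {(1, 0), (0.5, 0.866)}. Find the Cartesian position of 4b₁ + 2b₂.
(5, 1.732)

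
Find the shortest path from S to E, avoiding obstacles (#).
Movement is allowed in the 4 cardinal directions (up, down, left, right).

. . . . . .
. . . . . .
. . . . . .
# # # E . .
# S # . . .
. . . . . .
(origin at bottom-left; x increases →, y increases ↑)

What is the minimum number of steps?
5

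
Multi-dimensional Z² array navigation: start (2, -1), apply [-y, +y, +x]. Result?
(3, -1)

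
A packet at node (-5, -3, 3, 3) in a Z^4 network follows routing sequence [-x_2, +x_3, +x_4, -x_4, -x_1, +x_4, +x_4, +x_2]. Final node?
(-6, -3, 4, 5)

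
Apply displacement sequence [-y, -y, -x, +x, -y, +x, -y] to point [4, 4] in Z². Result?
(5, 0)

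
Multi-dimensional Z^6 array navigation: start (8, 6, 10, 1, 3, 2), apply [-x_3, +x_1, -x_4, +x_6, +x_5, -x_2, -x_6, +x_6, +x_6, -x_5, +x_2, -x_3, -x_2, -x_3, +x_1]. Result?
(10, 5, 7, 0, 3, 4)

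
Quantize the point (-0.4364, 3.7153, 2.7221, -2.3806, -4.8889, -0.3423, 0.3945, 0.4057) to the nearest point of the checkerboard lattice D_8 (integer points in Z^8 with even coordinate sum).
(0, 4, 3, -2, -5, 0, 0, 0)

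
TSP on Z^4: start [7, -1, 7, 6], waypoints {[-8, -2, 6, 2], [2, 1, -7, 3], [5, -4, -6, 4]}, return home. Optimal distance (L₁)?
78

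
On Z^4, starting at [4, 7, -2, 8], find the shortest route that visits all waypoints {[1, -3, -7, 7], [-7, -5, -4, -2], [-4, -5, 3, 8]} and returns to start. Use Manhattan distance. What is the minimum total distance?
86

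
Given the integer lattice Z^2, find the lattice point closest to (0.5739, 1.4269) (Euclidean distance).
(1, 1)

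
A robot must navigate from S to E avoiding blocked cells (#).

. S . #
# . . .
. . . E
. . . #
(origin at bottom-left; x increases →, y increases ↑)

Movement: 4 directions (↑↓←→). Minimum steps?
4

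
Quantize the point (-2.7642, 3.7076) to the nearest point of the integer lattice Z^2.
(-3, 4)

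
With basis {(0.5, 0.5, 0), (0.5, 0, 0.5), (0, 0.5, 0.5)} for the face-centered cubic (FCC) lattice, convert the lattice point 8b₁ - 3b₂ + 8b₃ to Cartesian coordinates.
(2.5, 8, 2.5)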